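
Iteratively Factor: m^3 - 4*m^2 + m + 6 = (m - 2)*(m^2 - 2*m - 3) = (m - 2)*(m + 1)*(m - 3)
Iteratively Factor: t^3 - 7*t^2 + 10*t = (t)*(t^2 - 7*t + 10) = t*(t - 5)*(t - 2)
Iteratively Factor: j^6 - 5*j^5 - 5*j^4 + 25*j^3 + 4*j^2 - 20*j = (j - 2)*(j^5 - 3*j^4 - 11*j^3 + 3*j^2 + 10*j) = (j - 2)*(j + 1)*(j^4 - 4*j^3 - 7*j^2 + 10*j) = (j - 2)*(j + 1)*(j + 2)*(j^3 - 6*j^2 + 5*j) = (j - 5)*(j - 2)*(j + 1)*(j + 2)*(j^2 - j) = j*(j - 5)*(j - 2)*(j + 1)*(j + 2)*(j - 1)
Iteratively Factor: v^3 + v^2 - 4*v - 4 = (v + 1)*(v^2 - 4) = (v + 1)*(v + 2)*(v - 2)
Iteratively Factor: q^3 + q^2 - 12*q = (q)*(q^2 + q - 12) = q*(q - 3)*(q + 4)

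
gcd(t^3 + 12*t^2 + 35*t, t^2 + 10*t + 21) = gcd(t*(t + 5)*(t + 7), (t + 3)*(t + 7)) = t + 7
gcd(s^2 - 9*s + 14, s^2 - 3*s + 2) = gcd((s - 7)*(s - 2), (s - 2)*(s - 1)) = s - 2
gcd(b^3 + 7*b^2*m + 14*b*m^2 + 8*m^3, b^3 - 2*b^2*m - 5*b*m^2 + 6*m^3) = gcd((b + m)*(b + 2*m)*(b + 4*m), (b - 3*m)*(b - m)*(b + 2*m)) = b + 2*m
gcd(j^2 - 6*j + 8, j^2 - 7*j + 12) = j - 4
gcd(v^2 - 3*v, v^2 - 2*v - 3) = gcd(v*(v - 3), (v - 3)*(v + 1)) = v - 3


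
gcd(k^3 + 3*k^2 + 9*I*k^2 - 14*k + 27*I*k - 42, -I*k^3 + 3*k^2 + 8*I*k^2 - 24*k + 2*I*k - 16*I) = k + 2*I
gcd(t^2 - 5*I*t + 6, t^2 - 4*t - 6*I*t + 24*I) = t - 6*I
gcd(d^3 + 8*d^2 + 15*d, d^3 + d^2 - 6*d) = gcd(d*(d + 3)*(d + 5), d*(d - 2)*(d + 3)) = d^2 + 3*d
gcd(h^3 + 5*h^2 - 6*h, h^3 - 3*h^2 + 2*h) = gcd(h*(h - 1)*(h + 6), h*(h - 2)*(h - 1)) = h^2 - h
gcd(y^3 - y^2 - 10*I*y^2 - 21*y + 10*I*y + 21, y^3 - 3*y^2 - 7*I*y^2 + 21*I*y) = y - 7*I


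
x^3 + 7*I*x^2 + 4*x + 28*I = (x - 2*I)*(x + 2*I)*(x + 7*I)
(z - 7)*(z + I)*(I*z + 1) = I*z^3 - 7*I*z^2 + I*z - 7*I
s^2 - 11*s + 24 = (s - 8)*(s - 3)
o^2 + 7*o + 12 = (o + 3)*(o + 4)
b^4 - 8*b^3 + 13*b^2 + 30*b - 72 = (b - 4)*(b - 3)^2*(b + 2)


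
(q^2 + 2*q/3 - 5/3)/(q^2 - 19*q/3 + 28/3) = (3*q^2 + 2*q - 5)/(3*q^2 - 19*q + 28)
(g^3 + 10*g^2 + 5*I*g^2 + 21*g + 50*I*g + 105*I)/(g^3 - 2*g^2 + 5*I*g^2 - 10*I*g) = (g^2 + 10*g + 21)/(g*(g - 2))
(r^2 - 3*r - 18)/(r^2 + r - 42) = (r + 3)/(r + 7)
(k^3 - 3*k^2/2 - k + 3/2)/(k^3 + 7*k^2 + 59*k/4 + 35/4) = 2*(2*k^2 - 5*k + 3)/(4*k^2 + 24*k + 35)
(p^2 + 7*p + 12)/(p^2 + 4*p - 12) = (p^2 + 7*p + 12)/(p^2 + 4*p - 12)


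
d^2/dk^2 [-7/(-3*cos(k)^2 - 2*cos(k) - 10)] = 7*(-72*sin(k)^4 - 196*sin(k)^2 + 85*cos(k) - 9*cos(3*k) + 164)/(2*(-3*sin(k)^2 + 2*cos(k) + 13)^3)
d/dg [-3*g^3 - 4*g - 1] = -9*g^2 - 4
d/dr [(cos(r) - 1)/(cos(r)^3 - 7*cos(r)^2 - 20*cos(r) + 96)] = (31*cos(r)/2 - 5*cos(2*r) + cos(3*r)/2 - 81)*sin(r)/(cos(r)^3 - 7*cos(r)^2 - 20*cos(r) + 96)^2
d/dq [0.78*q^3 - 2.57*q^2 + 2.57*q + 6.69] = 2.34*q^2 - 5.14*q + 2.57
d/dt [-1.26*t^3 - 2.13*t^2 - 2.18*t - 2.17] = -3.78*t^2 - 4.26*t - 2.18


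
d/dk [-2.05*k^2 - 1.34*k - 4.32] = -4.1*k - 1.34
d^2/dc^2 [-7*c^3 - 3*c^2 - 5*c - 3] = -42*c - 6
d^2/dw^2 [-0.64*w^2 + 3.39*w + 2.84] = -1.28000000000000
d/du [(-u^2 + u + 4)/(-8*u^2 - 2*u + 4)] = (5*u^2 + 28*u + 6)/(2*(16*u^4 + 8*u^3 - 15*u^2 - 4*u + 4))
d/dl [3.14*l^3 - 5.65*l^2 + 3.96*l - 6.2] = 9.42*l^2 - 11.3*l + 3.96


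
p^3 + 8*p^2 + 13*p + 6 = (p + 1)^2*(p + 6)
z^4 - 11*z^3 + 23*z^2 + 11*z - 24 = (z - 8)*(z - 3)*(z - 1)*(z + 1)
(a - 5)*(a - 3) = a^2 - 8*a + 15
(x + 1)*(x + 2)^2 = x^3 + 5*x^2 + 8*x + 4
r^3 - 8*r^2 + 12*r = r*(r - 6)*(r - 2)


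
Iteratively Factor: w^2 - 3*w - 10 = (w + 2)*(w - 5)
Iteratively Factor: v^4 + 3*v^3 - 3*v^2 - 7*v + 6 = (v + 3)*(v^3 - 3*v + 2) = (v + 2)*(v + 3)*(v^2 - 2*v + 1) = (v - 1)*(v + 2)*(v + 3)*(v - 1)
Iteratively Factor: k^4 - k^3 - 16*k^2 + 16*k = (k - 4)*(k^3 + 3*k^2 - 4*k) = (k - 4)*(k + 4)*(k^2 - k) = k*(k - 4)*(k + 4)*(k - 1)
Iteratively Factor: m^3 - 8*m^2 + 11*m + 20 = (m - 5)*(m^2 - 3*m - 4) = (m - 5)*(m - 4)*(m + 1)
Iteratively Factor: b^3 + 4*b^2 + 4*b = (b + 2)*(b^2 + 2*b) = (b + 2)^2*(b)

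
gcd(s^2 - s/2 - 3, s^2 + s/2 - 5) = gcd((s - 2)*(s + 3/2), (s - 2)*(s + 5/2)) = s - 2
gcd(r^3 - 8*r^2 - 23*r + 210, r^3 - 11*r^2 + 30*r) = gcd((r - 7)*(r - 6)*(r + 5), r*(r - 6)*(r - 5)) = r - 6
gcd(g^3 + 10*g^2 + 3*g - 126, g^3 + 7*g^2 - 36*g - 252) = g^2 + 13*g + 42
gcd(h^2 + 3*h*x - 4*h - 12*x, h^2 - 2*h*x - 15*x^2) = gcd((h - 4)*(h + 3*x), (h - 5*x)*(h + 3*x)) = h + 3*x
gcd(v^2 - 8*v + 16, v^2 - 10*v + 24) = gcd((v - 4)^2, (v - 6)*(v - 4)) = v - 4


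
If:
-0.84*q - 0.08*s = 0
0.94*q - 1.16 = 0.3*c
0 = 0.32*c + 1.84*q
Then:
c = -2.50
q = 0.44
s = -4.57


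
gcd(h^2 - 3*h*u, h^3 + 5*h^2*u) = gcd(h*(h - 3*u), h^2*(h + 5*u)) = h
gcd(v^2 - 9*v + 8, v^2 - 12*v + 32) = v - 8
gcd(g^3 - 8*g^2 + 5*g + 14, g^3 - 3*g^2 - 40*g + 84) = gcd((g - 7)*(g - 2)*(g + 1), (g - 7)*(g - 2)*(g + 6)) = g^2 - 9*g + 14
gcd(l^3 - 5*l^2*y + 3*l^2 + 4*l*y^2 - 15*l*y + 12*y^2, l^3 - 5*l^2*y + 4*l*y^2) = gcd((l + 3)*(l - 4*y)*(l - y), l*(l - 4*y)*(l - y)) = l^2 - 5*l*y + 4*y^2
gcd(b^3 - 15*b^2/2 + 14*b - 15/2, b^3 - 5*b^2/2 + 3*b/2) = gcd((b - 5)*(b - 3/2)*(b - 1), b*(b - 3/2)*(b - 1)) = b^2 - 5*b/2 + 3/2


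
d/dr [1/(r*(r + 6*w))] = -(2*r + 6*w)/(r^2*(r + 6*w)^2)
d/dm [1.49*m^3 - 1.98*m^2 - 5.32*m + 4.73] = 4.47*m^2 - 3.96*m - 5.32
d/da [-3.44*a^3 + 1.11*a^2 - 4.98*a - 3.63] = -10.32*a^2 + 2.22*a - 4.98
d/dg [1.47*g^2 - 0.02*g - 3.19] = 2.94*g - 0.02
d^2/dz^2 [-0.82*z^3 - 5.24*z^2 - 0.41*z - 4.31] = -4.92*z - 10.48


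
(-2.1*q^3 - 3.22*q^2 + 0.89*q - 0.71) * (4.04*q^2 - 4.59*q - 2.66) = -8.484*q^5 - 3.3698*q^4 + 23.9614*q^3 + 1.6117*q^2 + 0.8915*q + 1.8886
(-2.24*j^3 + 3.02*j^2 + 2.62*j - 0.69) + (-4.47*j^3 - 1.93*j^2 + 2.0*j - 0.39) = -6.71*j^3 + 1.09*j^2 + 4.62*j - 1.08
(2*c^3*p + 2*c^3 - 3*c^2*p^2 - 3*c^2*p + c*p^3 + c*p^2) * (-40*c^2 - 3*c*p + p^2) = -80*c^5*p - 80*c^5 + 114*c^4*p^2 + 114*c^4*p - 29*c^3*p^3 - 29*c^3*p^2 - 6*c^2*p^4 - 6*c^2*p^3 + c*p^5 + c*p^4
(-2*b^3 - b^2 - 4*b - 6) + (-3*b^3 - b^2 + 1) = -5*b^3 - 2*b^2 - 4*b - 5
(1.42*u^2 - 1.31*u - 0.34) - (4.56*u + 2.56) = 1.42*u^2 - 5.87*u - 2.9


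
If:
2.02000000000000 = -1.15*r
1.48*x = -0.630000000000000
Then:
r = -1.76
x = -0.43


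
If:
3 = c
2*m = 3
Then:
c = 3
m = 3/2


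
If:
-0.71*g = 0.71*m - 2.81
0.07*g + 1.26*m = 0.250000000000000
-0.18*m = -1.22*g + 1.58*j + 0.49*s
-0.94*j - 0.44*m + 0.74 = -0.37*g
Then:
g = 3.98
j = 2.36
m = -0.02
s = 2.29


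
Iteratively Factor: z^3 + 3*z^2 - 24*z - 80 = (z - 5)*(z^2 + 8*z + 16) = (z - 5)*(z + 4)*(z + 4)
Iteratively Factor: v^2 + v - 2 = (v + 2)*(v - 1)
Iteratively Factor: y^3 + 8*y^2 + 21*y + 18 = (y + 2)*(y^2 + 6*y + 9) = (y + 2)*(y + 3)*(y + 3)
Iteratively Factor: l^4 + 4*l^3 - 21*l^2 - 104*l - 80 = (l + 4)*(l^3 - 21*l - 20) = (l + 1)*(l + 4)*(l^2 - l - 20) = (l + 1)*(l + 4)^2*(l - 5)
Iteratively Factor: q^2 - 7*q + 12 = (q - 4)*(q - 3)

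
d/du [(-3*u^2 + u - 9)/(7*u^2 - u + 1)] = 4*(-u^2 + 30*u - 2)/(49*u^4 - 14*u^3 + 15*u^2 - 2*u + 1)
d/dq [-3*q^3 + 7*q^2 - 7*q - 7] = -9*q^2 + 14*q - 7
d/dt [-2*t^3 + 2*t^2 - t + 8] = -6*t^2 + 4*t - 1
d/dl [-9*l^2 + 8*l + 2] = 8 - 18*l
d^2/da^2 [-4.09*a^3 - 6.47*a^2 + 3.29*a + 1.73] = -24.54*a - 12.94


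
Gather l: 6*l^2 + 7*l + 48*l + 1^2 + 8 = 6*l^2 + 55*l + 9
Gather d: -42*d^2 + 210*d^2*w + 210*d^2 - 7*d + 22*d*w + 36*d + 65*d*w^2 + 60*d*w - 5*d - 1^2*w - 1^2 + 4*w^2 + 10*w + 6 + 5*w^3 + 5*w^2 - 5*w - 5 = d^2*(210*w + 168) + d*(65*w^2 + 82*w + 24) + 5*w^3 + 9*w^2 + 4*w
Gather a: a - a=0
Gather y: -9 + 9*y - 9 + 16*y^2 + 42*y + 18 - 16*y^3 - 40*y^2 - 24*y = -16*y^3 - 24*y^2 + 27*y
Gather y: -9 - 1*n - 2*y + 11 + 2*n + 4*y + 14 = n + 2*y + 16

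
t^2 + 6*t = t*(t + 6)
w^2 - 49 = (w - 7)*(w + 7)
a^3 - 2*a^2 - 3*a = a*(a - 3)*(a + 1)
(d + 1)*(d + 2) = d^2 + 3*d + 2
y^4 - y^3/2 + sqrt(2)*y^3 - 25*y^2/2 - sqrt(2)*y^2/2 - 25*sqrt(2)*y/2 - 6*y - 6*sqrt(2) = (y - 4)*(y + 1/2)*(y + 3)*(y + sqrt(2))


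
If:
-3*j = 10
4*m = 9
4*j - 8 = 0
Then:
No Solution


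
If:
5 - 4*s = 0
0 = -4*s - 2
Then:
No Solution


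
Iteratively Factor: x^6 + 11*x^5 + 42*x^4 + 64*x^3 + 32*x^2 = (x + 2)*(x^5 + 9*x^4 + 24*x^3 + 16*x^2) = (x + 1)*(x + 2)*(x^4 + 8*x^3 + 16*x^2) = x*(x + 1)*(x + 2)*(x^3 + 8*x^2 + 16*x) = x*(x + 1)*(x + 2)*(x + 4)*(x^2 + 4*x) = x^2*(x + 1)*(x + 2)*(x + 4)*(x + 4)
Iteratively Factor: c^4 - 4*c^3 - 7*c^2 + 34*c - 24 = (c - 4)*(c^3 - 7*c + 6) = (c - 4)*(c - 1)*(c^2 + c - 6) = (c - 4)*(c - 2)*(c - 1)*(c + 3)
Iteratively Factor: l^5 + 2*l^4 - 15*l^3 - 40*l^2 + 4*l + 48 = (l - 1)*(l^4 + 3*l^3 - 12*l^2 - 52*l - 48) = (l - 1)*(l + 2)*(l^3 + l^2 - 14*l - 24) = (l - 1)*(l + 2)*(l + 3)*(l^2 - 2*l - 8) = (l - 1)*(l + 2)^2*(l + 3)*(l - 4)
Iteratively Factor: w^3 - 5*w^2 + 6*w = (w - 2)*(w^2 - 3*w) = (w - 3)*(w - 2)*(w)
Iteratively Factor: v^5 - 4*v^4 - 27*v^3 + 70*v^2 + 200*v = (v - 5)*(v^4 + v^3 - 22*v^2 - 40*v) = v*(v - 5)*(v^3 + v^2 - 22*v - 40) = v*(v - 5)*(v + 2)*(v^2 - v - 20) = v*(v - 5)*(v + 2)*(v + 4)*(v - 5)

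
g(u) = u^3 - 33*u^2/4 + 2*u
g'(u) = 3*u^2 - 33*u/2 + 2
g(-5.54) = -434.32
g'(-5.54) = 185.48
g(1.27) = -8.72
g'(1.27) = -14.12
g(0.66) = -1.99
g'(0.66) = -7.58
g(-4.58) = -278.29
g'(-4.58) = 140.50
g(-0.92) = -9.60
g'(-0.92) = 19.72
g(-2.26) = -58.20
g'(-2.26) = 54.61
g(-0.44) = -2.56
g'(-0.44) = 9.84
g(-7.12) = -793.41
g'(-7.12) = 271.56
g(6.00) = -69.00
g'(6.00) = 11.00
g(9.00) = 78.75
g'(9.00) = 96.50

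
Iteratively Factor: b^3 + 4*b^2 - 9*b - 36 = (b - 3)*(b^2 + 7*b + 12) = (b - 3)*(b + 4)*(b + 3)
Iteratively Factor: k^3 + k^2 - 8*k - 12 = (k + 2)*(k^2 - k - 6) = (k - 3)*(k + 2)*(k + 2)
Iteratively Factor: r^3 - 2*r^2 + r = (r - 1)*(r^2 - r) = (r - 1)^2*(r)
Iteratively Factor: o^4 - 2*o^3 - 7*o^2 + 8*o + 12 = (o - 2)*(o^3 - 7*o - 6) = (o - 2)*(o + 1)*(o^2 - o - 6) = (o - 2)*(o + 1)*(o + 2)*(o - 3)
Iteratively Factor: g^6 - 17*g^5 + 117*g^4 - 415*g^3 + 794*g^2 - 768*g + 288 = (g - 4)*(g^5 - 13*g^4 + 65*g^3 - 155*g^2 + 174*g - 72) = (g - 4)*(g - 3)*(g^4 - 10*g^3 + 35*g^2 - 50*g + 24) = (g - 4)*(g - 3)*(g - 2)*(g^3 - 8*g^2 + 19*g - 12) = (g - 4)*(g - 3)^2*(g - 2)*(g^2 - 5*g + 4) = (g - 4)*(g - 3)^2*(g - 2)*(g - 1)*(g - 4)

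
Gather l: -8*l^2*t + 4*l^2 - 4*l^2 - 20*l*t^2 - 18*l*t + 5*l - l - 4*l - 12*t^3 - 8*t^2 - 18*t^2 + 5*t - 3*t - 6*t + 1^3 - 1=-8*l^2*t + l*(-20*t^2 - 18*t) - 12*t^3 - 26*t^2 - 4*t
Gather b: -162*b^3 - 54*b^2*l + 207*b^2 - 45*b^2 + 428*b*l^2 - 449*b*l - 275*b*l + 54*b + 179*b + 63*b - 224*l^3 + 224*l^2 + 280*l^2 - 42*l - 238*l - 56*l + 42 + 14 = -162*b^3 + b^2*(162 - 54*l) + b*(428*l^2 - 724*l + 296) - 224*l^3 + 504*l^2 - 336*l + 56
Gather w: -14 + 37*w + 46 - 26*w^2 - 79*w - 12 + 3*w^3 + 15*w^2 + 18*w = 3*w^3 - 11*w^2 - 24*w + 20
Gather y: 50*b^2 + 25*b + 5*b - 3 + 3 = 50*b^2 + 30*b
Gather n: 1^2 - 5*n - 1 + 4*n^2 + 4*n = 4*n^2 - n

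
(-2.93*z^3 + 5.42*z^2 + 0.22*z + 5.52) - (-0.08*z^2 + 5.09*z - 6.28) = -2.93*z^3 + 5.5*z^2 - 4.87*z + 11.8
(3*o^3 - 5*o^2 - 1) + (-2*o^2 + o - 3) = 3*o^3 - 7*o^2 + o - 4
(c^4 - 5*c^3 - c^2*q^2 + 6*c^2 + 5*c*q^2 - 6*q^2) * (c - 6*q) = c^5 - 6*c^4*q - 5*c^4 - c^3*q^2 + 30*c^3*q + 6*c^3 + 6*c^2*q^3 + 5*c^2*q^2 - 36*c^2*q - 30*c*q^3 - 6*c*q^2 + 36*q^3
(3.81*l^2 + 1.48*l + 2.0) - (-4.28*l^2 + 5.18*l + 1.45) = 8.09*l^2 - 3.7*l + 0.55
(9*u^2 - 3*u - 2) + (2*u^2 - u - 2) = 11*u^2 - 4*u - 4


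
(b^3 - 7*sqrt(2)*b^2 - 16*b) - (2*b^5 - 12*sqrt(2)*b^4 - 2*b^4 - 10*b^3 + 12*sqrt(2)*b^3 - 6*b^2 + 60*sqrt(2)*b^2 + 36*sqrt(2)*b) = -2*b^5 + 2*b^4 + 12*sqrt(2)*b^4 - 12*sqrt(2)*b^3 + 11*b^3 - 67*sqrt(2)*b^2 + 6*b^2 - 36*sqrt(2)*b - 16*b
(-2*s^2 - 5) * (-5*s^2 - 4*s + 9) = 10*s^4 + 8*s^3 + 7*s^2 + 20*s - 45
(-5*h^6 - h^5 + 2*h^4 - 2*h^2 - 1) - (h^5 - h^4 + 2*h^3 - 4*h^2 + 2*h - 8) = -5*h^6 - 2*h^5 + 3*h^4 - 2*h^3 + 2*h^2 - 2*h + 7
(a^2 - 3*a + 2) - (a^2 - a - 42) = 44 - 2*a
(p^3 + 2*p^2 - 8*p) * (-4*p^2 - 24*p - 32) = -4*p^5 - 32*p^4 - 48*p^3 + 128*p^2 + 256*p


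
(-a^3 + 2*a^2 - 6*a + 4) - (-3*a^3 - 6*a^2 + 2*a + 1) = 2*a^3 + 8*a^2 - 8*a + 3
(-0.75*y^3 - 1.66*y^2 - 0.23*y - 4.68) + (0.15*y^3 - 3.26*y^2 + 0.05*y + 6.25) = -0.6*y^3 - 4.92*y^2 - 0.18*y + 1.57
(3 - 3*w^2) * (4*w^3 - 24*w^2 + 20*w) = -12*w^5 + 72*w^4 - 48*w^3 - 72*w^2 + 60*w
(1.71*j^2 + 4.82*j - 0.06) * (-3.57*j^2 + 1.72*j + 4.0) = -6.1047*j^4 - 14.2662*j^3 + 15.3446*j^2 + 19.1768*j - 0.24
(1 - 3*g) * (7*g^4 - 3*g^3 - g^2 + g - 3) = -21*g^5 + 16*g^4 - 4*g^2 + 10*g - 3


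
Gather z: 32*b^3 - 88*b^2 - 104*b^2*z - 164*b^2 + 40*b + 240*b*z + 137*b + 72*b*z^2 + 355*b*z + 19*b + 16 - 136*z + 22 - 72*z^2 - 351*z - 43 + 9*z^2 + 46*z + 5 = 32*b^3 - 252*b^2 + 196*b + z^2*(72*b - 63) + z*(-104*b^2 + 595*b - 441)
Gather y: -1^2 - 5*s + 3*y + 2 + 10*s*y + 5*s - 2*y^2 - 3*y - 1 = 10*s*y - 2*y^2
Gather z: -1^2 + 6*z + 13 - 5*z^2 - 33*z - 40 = -5*z^2 - 27*z - 28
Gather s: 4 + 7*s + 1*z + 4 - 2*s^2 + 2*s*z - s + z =-2*s^2 + s*(2*z + 6) + 2*z + 8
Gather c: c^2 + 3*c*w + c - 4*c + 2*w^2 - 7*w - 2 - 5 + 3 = c^2 + c*(3*w - 3) + 2*w^2 - 7*w - 4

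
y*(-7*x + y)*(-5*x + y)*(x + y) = 35*x^3*y + 23*x^2*y^2 - 11*x*y^3 + y^4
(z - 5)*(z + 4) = z^2 - z - 20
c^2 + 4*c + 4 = (c + 2)^2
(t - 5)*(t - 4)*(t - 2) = t^3 - 11*t^2 + 38*t - 40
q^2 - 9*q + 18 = (q - 6)*(q - 3)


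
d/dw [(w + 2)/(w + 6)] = 4/(w + 6)^2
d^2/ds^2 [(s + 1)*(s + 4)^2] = 6*s + 18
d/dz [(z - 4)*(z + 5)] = 2*z + 1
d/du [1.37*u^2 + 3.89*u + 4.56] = 2.74*u + 3.89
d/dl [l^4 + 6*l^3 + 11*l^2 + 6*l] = 4*l^3 + 18*l^2 + 22*l + 6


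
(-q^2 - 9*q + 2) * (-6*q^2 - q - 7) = 6*q^4 + 55*q^3 + 4*q^2 + 61*q - 14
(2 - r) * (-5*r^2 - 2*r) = 5*r^3 - 8*r^2 - 4*r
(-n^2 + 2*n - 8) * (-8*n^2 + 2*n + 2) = 8*n^4 - 18*n^3 + 66*n^2 - 12*n - 16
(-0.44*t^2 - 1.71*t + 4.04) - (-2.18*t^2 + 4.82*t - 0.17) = 1.74*t^2 - 6.53*t + 4.21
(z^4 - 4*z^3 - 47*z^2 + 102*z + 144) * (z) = z^5 - 4*z^4 - 47*z^3 + 102*z^2 + 144*z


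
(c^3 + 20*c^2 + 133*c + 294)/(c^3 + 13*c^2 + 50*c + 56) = (c^2 + 13*c + 42)/(c^2 + 6*c + 8)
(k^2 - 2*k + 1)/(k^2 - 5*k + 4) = (k - 1)/(k - 4)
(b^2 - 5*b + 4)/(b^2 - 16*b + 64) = (b^2 - 5*b + 4)/(b^2 - 16*b + 64)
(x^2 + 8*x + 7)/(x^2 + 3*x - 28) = (x + 1)/(x - 4)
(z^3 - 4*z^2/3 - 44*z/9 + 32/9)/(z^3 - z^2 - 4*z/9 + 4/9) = (3*z^2 - 2*z - 16)/(3*z^2 - z - 2)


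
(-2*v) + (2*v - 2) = -2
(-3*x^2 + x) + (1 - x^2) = -4*x^2 + x + 1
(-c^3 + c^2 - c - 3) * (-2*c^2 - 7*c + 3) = 2*c^5 + 5*c^4 - 8*c^3 + 16*c^2 + 18*c - 9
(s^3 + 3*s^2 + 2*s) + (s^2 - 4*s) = s^3 + 4*s^2 - 2*s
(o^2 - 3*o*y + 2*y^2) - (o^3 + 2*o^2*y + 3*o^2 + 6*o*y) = -o^3 - 2*o^2*y - 2*o^2 - 9*o*y + 2*y^2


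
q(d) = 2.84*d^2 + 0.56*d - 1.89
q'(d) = 5.68*d + 0.56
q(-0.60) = -1.20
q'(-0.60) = -2.85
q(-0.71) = -0.86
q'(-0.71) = -3.47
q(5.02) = 72.49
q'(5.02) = 29.07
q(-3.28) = 26.83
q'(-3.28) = -18.07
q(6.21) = 111.11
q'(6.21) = 35.83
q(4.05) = 46.96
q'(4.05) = 23.56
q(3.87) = 42.81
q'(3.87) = 22.54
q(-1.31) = 2.25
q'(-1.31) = -6.88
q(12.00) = 413.79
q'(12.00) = 68.72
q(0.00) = -1.89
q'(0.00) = 0.56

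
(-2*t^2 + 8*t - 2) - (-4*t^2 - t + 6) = 2*t^2 + 9*t - 8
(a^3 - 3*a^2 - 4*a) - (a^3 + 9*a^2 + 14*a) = -12*a^2 - 18*a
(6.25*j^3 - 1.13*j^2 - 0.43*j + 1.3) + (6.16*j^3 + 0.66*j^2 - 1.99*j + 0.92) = 12.41*j^3 - 0.47*j^2 - 2.42*j + 2.22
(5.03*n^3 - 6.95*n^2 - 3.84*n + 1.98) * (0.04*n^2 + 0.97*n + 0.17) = 0.2012*n^5 + 4.6011*n^4 - 6.04*n^3 - 4.8271*n^2 + 1.2678*n + 0.3366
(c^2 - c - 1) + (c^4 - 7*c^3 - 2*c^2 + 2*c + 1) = c^4 - 7*c^3 - c^2 + c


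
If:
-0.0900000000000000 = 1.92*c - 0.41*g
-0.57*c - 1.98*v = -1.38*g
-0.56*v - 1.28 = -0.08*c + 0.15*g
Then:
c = -0.61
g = -2.64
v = -1.67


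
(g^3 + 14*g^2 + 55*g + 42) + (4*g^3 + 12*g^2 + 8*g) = 5*g^3 + 26*g^2 + 63*g + 42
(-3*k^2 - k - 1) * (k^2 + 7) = -3*k^4 - k^3 - 22*k^2 - 7*k - 7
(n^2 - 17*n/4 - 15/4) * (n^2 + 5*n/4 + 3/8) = n^4 - 3*n^3 - 139*n^2/16 - 201*n/32 - 45/32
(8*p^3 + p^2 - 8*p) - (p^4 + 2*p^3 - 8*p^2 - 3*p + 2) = -p^4 + 6*p^3 + 9*p^2 - 5*p - 2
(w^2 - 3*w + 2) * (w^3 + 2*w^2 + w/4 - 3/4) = w^5 - w^4 - 15*w^3/4 + 5*w^2/2 + 11*w/4 - 3/2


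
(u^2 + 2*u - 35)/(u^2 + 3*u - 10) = (u^2 + 2*u - 35)/(u^2 + 3*u - 10)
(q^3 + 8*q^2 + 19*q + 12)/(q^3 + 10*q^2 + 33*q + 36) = (q + 1)/(q + 3)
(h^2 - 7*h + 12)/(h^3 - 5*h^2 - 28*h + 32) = (h^2 - 7*h + 12)/(h^3 - 5*h^2 - 28*h + 32)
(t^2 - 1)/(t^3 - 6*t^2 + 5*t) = (t + 1)/(t*(t - 5))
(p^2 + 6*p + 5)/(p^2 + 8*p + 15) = (p + 1)/(p + 3)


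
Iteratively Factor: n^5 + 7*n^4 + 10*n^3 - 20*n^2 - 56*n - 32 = (n + 4)*(n^4 + 3*n^3 - 2*n^2 - 12*n - 8) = (n + 1)*(n + 4)*(n^3 + 2*n^2 - 4*n - 8) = (n + 1)*(n + 2)*(n + 4)*(n^2 - 4) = (n + 1)*(n + 2)^2*(n + 4)*(n - 2)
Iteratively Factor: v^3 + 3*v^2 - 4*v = (v + 4)*(v^2 - v) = v*(v + 4)*(v - 1)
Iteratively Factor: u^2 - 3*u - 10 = (u - 5)*(u + 2)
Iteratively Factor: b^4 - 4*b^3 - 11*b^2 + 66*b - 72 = (b - 2)*(b^3 - 2*b^2 - 15*b + 36) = (b - 2)*(b + 4)*(b^2 - 6*b + 9) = (b - 3)*(b - 2)*(b + 4)*(b - 3)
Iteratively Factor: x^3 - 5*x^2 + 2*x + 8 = (x - 4)*(x^2 - x - 2) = (x - 4)*(x - 2)*(x + 1)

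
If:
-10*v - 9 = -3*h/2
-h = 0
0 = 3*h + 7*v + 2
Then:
No Solution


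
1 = 1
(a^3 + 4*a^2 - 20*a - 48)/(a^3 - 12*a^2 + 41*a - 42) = (a^3 + 4*a^2 - 20*a - 48)/(a^3 - 12*a^2 + 41*a - 42)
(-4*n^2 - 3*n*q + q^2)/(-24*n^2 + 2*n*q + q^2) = (n + q)/(6*n + q)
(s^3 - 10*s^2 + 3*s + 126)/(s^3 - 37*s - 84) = (s - 6)/(s + 4)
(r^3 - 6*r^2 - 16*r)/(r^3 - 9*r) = (r^2 - 6*r - 16)/(r^2 - 9)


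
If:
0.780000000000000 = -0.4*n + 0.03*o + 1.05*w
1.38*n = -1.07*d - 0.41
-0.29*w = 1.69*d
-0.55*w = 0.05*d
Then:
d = 0.00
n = -0.30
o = 22.04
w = 0.00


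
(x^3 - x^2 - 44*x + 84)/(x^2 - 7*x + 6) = (x^2 + 5*x - 14)/(x - 1)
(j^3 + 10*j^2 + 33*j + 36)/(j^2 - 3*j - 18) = (j^2 + 7*j + 12)/(j - 6)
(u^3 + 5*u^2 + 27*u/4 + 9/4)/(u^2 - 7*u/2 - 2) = (2*u^2 + 9*u + 9)/(2*(u - 4))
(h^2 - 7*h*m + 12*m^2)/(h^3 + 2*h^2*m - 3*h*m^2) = (h^2 - 7*h*m + 12*m^2)/(h*(h^2 + 2*h*m - 3*m^2))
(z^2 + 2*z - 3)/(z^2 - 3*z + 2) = (z + 3)/(z - 2)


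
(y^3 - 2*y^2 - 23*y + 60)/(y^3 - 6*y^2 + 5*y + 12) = (y + 5)/(y + 1)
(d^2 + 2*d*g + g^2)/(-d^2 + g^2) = (-d - g)/(d - g)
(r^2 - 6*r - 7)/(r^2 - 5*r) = (r^2 - 6*r - 7)/(r*(r - 5))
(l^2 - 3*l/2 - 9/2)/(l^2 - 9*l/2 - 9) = (l - 3)/(l - 6)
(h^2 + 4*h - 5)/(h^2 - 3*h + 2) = (h + 5)/(h - 2)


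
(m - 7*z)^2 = m^2 - 14*m*z + 49*z^2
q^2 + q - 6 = (q - 2)*(q + 3)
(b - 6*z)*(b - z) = b^2 - 7*b*z + 6*z^2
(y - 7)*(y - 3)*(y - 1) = y^3 - 11*y^2 + 31*y - 21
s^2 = s^2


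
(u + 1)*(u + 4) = u^2 + 5*u + 4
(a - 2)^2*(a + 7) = a^3 + 3*a^2 - 24*a + 28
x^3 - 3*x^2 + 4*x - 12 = (x - 3)*(x - 2*I)*(x + 2*I)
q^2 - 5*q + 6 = (q - 3)*(q - 2)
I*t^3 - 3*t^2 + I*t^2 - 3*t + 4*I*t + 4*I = (t + 1)*(t + 4*I)*(I*t + 1)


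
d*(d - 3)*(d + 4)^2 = d^4 + 5*d^3 - 8*d^2 - 48*d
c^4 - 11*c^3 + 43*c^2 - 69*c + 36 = (c - 4)*(c - 3)^2*(c - 1)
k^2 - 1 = (k - 1)*(k + 1)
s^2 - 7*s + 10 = (s - 5)*(s - 2)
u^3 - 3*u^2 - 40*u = u*(u - 8)*(u + 5)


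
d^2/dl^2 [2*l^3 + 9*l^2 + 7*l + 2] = 12*l + 18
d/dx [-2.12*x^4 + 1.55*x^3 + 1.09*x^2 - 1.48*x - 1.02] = -8.48*x^3 + 4.65*x^2 + 2.18*x - 1.48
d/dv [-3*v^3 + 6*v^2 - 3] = 3*v*(4 - 3*v)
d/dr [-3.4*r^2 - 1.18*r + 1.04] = -6.8*r - 1.18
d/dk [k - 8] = 1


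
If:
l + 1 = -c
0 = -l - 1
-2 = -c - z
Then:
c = 0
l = -1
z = 2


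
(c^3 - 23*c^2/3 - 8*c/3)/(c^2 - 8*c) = c + 1/3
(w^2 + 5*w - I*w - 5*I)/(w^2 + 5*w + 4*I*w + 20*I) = (w - I)/(w + 4*I)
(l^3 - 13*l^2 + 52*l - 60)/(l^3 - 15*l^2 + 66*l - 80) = (l - 6)/(l - 8)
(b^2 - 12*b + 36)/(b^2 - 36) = (b - 6)/(b + 6)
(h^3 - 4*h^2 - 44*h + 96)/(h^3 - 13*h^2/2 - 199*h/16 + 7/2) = 16*(h^2 + 4*h - 12)/(16*h^2 + 24*h - 7)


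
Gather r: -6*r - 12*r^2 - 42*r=-12*r^2 - 48*r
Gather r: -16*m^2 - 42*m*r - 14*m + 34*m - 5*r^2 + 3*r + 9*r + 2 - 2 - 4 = -16*m^2 + 20*m - 5*r^2 + r*(12 - 42*m) - 4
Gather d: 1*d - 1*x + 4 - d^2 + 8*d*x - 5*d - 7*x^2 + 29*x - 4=-d^2 + d*(8*x - 4) - 7*x^2 + 28*x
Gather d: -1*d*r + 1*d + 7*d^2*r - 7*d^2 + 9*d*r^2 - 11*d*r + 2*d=d^2*(7*r - 7) + d*(9*r^2 - 12*r + 3)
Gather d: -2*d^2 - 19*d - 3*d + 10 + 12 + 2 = -2*d^2 - 22*d + 24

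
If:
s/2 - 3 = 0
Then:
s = 6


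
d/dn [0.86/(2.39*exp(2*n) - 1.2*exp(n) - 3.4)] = (1.032 - 4.1108*exp(n))*exp(n)/(-2.39*exp(2*n) + 1.2*exp(n) + 3.4)^2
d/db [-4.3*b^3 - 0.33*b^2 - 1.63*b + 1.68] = -12.9*b^2 - 0.66*b - 1.63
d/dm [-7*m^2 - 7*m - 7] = -14*m - 7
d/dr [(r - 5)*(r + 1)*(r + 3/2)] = 3*r^2 - 5*r - 11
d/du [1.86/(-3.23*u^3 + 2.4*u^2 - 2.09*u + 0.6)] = (18.0234*u^2 - 8.928*u + 3.8874)/(3.23*u^3 - 2.4*u^2 + 2.09*u - 0.6)^2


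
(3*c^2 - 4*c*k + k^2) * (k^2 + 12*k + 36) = 3*c^2*k^2 + 36*c^2*k + 108*c^2 - 4*c*k^3 - 48*c*k^2 - 144*c*k + k^4 + 12*k^3 + 36*k^2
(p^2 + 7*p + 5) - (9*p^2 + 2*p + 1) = -8*p^2 + 5*p + 4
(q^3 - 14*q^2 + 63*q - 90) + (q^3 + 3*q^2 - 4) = 2*q^3 - 11*q^2 + 63*q - 94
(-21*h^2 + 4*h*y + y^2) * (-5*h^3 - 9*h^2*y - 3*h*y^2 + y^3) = 105*h^5 + 169*h^4*y + 22*h^3*y^2 - 42*h^2*y^3 + h*y^4 + y^5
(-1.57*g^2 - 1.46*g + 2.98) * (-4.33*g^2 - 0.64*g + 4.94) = 6.7981*g^4 + 7.3266*g^3 - 19.7248*g^2 - 9.1196*g + 14.7212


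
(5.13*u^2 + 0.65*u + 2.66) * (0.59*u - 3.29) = 3.0267*u^3 - 16.4942*u^2 - 0.5691*u - 8.7514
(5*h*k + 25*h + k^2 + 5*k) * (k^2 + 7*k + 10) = 5*h*k^3 + 60*h*k^2 + 225*h*k + 250*h + k^4 + 12*k^3 + 45*k^2 + 50*k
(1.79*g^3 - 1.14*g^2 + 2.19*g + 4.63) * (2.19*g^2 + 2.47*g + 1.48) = 3.9201*g^5 + 1.9247*g^4 + 4.6295*g^3 + 13.8618*g^2 + 14.6773*g + 6.8524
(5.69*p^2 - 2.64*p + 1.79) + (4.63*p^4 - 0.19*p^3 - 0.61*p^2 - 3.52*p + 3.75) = 4.63*p^4 - 0.19*p^3 + 5.08*p^2 - 6.16*p + 5.54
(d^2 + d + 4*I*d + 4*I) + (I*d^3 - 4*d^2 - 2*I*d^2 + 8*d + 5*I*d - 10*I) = I*d^3 - 3*d^2 - 2*I*d^2 + 9*d + 9*I*d - 6*I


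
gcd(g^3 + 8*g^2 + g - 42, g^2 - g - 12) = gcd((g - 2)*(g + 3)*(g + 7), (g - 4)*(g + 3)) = g + 3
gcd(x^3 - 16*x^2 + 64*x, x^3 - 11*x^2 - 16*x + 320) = x^2 - 16*x + 64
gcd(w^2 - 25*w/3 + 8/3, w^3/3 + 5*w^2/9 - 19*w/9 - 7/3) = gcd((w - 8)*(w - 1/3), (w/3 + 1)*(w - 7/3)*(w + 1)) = 1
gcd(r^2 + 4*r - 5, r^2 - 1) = r - 1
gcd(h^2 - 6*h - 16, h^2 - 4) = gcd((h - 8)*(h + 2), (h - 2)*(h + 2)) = h + 2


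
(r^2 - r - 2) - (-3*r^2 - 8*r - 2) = 4*r^2 + 7*r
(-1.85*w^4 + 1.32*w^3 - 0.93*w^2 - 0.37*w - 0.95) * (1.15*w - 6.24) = -2.1275*w^5 + 13.062*w^4 - 9.3063*w^3 + 5.3777*w^2 + 1.2163*w + 5.928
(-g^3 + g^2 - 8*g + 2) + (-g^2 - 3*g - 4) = -g^3 - 11*g - 2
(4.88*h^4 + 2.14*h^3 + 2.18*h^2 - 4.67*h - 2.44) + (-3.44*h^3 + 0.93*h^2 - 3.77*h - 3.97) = 4.88*h^4 - 1.3*h^3 + 3.11*h^2 - 8.44*h - 6.41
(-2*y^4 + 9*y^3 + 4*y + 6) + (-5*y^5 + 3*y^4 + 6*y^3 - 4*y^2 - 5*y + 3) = -5*y^5 + y^4 + 15*y^3 - 4*y^2 - y + 9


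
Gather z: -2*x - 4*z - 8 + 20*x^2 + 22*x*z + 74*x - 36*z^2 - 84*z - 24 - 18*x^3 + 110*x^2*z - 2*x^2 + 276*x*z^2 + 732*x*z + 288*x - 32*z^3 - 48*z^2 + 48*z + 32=-18*x^3 + 18*x^2 + 360*x - 32*z^3 + z^2*(276*x - 84) + z*(110*x^2 + 754*x - 40)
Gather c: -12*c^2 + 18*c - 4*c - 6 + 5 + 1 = -12*c^2 + 14*c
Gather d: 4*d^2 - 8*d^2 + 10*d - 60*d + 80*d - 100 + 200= -4*d^2 + 30*d + 100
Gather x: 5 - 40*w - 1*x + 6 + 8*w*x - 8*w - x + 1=-48*w + x*(8*w - 2) + 12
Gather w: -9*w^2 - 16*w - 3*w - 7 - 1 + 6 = -9*w^2 - 19*w - 2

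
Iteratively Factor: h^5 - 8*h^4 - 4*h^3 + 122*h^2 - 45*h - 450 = (h + 3)*(h^4 - 11*h^3 + 29*h^2 + 35*h - 150) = (h - 5)*(h + 3)*(h^3 - 6*h^2 - h + 30) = (h - 5)*(h + 2)*(h + 3)*(h^2 - 8*h + 15) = (h - 5)*(h - 3)*(h + 2)*(h + 3)*(h - 5)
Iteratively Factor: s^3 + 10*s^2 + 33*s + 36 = (s + 3)*(s^2 + 7*s + 12) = (s + 3)*(s + 4)*(s + 3)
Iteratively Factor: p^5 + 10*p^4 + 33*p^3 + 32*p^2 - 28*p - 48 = (p + 2)*(p^4 + 8*p^3 + 17*p^2 - 2*p - 24) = (p + 2)*(p + 3)*(p^3 + 5*p^2 + 2*p - 8) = (p + 2)*(p + 3)*(p + 4)*(p^2 + p - 2) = (p - 1)*(p + 2)*(p + 3)*(p + 4)*(p + 2)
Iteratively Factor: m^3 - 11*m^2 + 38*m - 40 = (m - 5)*(m^2 - 6*m + 8) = (m - 5)*(m - 4)*(m - 2)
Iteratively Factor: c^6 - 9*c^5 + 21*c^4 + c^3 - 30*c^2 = (c - 5)*(c^5 - 4*c^4 + c^3 + 6*c^2) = c*(c - 5)*(c^4 - 4*c^3 + c^2 + 6*c) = c*(c - 5)*(c - 2)*(c^3 - 2*c^2 - 3*c) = c*(c - 5)*(c - 3)*(c - 2)*(c^2 + c) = c^2*(c - 5)*(c - 3)*(c - 2)*(c + 1)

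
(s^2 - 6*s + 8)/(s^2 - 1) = (s^2 - 6*s + 8)/(s^2 - 1)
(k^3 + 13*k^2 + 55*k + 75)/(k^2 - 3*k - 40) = (k^2 + 8*k + 15)/(k - 8)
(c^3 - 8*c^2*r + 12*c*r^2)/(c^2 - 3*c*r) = (c^2 - 8*c*r + 12*r^2)/(c - 3*r)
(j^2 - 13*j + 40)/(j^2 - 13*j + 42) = (j^2 - 13*j + 40)/(j^2 - 13*j + 42)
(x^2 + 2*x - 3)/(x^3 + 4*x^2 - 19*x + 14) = (x + 3)/(x^2 + 5*x - 14)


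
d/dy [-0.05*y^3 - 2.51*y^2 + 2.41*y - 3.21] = -0.15*y^2 - 5.02*y + 2.41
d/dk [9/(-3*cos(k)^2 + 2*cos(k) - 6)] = 18*(1 - 3*cos(k))*sin(k)/(3*cos(k)^2 - 2*cos(k) + 6)^2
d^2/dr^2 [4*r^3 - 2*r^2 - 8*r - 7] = 24*r - 4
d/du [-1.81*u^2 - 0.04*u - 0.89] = -3.62*u - 0.04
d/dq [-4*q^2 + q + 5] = 1 - 8*q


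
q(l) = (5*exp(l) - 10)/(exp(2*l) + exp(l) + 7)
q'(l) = (5*exp(l) - 10)*(-2*exp(2*l) - exp(l))/(exp(2*l) + exp(l) + 7)^2 + 5*exp(l)/(exp(2*l) + exp(l) + 7)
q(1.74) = 0.41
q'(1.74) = -0.01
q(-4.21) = -1.41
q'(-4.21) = 0.01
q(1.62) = 0.41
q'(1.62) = 0.07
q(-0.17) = -0.68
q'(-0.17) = 0.67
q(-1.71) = -1.26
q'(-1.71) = 0.17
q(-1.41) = -1.20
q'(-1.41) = 0.23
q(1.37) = 0.37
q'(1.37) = 0.26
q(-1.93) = -1.29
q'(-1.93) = 0.14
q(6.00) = 0.01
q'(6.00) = -0.01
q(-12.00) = -1.43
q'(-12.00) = 0.00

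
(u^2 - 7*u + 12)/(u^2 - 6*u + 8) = (u - 3)/(u - 2)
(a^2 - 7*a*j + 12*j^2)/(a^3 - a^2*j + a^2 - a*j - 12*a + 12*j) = (a^2 - 7*a*j + 12*j^2)/(a^3 - a^2*j + a^2 - a*j - 12*a + 12*j)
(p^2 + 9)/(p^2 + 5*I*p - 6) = (p - 3*I)/(p + 2*I)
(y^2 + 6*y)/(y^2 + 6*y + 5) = y*(y + 6)/(y^2 + 6*y + 5)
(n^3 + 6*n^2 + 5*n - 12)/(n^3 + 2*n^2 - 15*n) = (n^3 + 6*n^2 + 5*n - 12)/(n*(n^2 + 2*n - 15))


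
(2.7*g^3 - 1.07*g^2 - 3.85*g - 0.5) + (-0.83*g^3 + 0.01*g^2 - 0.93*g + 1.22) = 1.87*g^3 - 1.06*g^2 - 4.78*g + 0.72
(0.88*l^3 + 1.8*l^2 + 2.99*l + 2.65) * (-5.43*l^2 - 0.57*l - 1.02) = -4.7784*l^5 - 10.2756*l^4 - 18.1593*l^3 - 17.9298*l^2 - 4.5603*l - 2.703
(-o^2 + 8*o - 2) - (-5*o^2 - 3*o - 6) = 4*o^2 + 11*o + 4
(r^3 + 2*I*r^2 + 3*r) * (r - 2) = r^4 - 2*r^3 + 2*I*r^3 + 3*r^2 - 4*I*r^2 - 6*r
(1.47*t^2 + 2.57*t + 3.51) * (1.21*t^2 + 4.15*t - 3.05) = 1.7787*t^4 + 9.2102*t^3 + 10.4291*t^2 + 6.728*t - 10.7055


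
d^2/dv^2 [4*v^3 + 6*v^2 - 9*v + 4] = 24*v + 12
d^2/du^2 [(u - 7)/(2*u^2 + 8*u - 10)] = (3*(1 - u)*(u^2 + 4*u - 5) + 4*(u - 7)*(u + 2)^2)/(u^2 + 4*u - 5)^3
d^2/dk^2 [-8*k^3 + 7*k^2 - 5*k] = 14 - 48*k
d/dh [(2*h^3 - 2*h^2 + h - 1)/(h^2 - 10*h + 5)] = (2*h^4 - 40*h^3 + 49*h^2 - 18*h - 5)/(h^4 - 20*h^3 + 110*h^2 - 100*h + 25)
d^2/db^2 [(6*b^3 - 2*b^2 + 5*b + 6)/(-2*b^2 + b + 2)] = 4*(-23*b^3 - 42*b^2 - 48*b - 6)/(8*b^6 - 12*b^5 - 18*b^4 + 23*b^3 + 18*b^2 - 12*b - 8)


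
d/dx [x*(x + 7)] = 2*x + 7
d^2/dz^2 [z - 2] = 0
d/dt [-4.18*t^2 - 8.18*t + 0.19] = -8.36*t - 8.18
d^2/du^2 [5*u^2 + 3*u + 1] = 10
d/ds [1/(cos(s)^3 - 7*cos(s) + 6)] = (3*cos(s)^2 - 7)*sin(s)/(cos(s)^3 - 7*cos(s) + 6)^2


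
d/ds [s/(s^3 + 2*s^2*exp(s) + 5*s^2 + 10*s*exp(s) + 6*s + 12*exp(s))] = (s^3 + 2*s^2*exp(s) + 5*s^2 - s*(2*s^2*exp(s) + 3*s^2 + 14*s*exp(s) + 10*s + 22*exp(s) + 6) + 10*s*exp(s) + 6*s + 12*exp(s))/(s^3 + 2*s^2*exp(s) + 5*s^2 + 10*s*exp(s) + 6*s + 12*exp(s))^2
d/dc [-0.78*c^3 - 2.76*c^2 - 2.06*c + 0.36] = -2.34*c^2 - 5.52*c - 2.06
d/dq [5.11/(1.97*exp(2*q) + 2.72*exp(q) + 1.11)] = (-20.1334*exp(q) - 13.8992)*exp(q)/(1.97*exp(2*q) + 2.72*exp(q) + 1.11)^2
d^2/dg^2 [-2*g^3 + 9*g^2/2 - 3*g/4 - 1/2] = 9 - 12*g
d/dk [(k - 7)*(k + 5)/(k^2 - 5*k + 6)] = (-3*k^2 + 82*k - 187)/(k^4 - 10*k^3 + 37*k^2 - 60*k + 36)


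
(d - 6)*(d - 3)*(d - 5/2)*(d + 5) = d^4 - 13*d^3/2 - 17*d^2 + 315*d/2 - 225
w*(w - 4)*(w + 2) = w^3 - 2*w^2 - 8*w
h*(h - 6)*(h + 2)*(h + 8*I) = h^4 - 4*h^3 + 8*I*h^3 - 12*h^2 - 32*I*h^2 - 96*I*h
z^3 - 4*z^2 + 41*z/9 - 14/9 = (z - 7/3)*(z - 1)*(z - 2/3)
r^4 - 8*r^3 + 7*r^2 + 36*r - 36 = (r - 6)*(r - 3)*(r - 1)*(r + 2)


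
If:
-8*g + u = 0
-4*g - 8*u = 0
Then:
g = 0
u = 0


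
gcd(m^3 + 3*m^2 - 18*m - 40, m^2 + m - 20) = m^2 + m - 20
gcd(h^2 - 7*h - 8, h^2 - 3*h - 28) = 1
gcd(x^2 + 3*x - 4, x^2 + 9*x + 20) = x + 4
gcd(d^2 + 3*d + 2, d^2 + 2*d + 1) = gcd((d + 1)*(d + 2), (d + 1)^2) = d + 1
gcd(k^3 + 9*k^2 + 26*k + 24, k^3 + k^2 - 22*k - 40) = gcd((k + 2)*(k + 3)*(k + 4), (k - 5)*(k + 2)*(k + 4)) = k^2 + 6*k + 8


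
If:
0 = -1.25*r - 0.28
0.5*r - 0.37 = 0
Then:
No Solution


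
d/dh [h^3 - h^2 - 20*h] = 3*h^2 - 2*h - 20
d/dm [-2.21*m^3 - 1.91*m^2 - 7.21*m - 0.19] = -6.63*m^2 - 3.82*m - 7.21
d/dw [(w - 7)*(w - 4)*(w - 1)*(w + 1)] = 4*w^3 - 33*w^2 + 54*w + 11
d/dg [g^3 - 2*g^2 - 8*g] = 3*g^2 - 4*g - 8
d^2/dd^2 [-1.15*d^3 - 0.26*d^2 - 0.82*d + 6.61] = -6.9*d - 0.52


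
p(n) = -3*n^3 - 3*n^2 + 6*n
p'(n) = -9*n^2 - 6*n + 6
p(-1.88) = -1.95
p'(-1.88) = -14.53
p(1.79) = -16.08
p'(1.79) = -33.58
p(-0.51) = -3.44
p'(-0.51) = 6.72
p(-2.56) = 15.31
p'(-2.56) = -37.62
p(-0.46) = -3.10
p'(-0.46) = 6.86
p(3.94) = -206.42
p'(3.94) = -157.35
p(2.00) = -24.00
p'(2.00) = -42.00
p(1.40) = -5.71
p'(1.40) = -20.04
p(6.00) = -720.00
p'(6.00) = -354.00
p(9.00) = -2376.00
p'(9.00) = -777.00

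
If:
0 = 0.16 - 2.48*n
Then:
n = 0.06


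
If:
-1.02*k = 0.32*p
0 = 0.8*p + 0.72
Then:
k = 0.28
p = -0.90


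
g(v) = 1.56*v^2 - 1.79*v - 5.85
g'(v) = 3.12*v - 1.79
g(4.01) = 12.06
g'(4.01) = 10.72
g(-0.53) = -4.46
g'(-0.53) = -3.44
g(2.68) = 0.56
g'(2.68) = 6.57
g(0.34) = -6.28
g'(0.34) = -0.73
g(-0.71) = -3.79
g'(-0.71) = -4.01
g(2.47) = -0.75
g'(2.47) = 5.92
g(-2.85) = 11.92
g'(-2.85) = -10.68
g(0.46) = -6.34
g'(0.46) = -0.35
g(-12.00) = 240.27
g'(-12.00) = -39.23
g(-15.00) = 372.00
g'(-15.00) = -48.59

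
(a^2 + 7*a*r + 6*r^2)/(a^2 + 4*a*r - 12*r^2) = (-a - r)/(-a + 2*r)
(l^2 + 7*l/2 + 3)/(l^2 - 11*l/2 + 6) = (2*l^2 + 7*l + 6)/(2*l^2 - 11*l + 12)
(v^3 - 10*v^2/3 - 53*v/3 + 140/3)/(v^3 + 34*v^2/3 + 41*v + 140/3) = (3*v^2 - 22*v + 35)/(3*v^2 + 22*v + 35)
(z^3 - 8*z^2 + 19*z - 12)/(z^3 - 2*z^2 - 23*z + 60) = (z - 1)/(z + 5)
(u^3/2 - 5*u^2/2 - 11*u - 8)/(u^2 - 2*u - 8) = (u^2 - 7*u - 8)/(2*(u - 4))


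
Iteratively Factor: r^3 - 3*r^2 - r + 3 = (r - 1)*(r^2 - 2*r - 3) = (r - 3)*(r - 1)*(r + 1)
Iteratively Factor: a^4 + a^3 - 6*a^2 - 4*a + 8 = (a + 2)*(a^3 - a^2 - 4*a + 4) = (a + 2)^2*(a^2 - 3*a + 2) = (a - 2)*(a + 2)^2*(a - 1)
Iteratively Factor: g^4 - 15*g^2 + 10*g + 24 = (g - 2)*(g^3 + 2*g^2 - 11*g - 12) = (g - 2)*(g + 1)*(g^2 + g - 12) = (g - 3)*(g - 2)*(g + 1)*(g + 4)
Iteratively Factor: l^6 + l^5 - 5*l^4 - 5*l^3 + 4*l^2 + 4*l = (l + 1)*(l^5 - 5*l^3 + 4*l) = (l - 2)*(l + 1)*(l^4 + 2*l^3 - l^2 - 2*l) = (l - 2)*(l + 1)^2*(l^3 + l^2 - 2*l) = l*(l - 2)*(l + 1)^2*(l^2 + l - 2) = l*(l - 2)*(l - 1)*(l + 1)^2*(l + 2)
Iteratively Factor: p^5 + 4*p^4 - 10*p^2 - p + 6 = (p - 1)*(p^4 + 5*p^3 + 5*p^2 - 5*p - 6) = (p - 1)*(p + 1)*(p^3 + 4*p^2 + p - 6) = (p - 1)*(p + 1)*(p + 2)*(p^2 + 2*p - 3) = (p - 1)*(p + 1)*(p + 2)*(p + 3)*(p - 1)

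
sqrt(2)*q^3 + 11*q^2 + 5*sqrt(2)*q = q*(q + 5*sqrt(2))*(sqrt(2)*q + 1)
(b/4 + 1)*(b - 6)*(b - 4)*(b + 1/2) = b^4/4 - 11*b^3/8 - 19*b^2/4 + 22*b + 12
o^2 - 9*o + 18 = (o - 6)*(o - 3)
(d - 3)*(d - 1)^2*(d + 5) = d^4 - 18*d^2 + 32*d - 15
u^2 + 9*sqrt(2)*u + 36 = (u + 3*sqrt(2))*(u + 6*sqrt(2))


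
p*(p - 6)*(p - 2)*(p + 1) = p^4 - 7*p^3 + 4*p^2 + 12*p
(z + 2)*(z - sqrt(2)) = z^2 - sqrt(2)*z + 2*z - 2*sqrt(2)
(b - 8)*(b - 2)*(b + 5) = b^3 - 5*b^2 - 34*b + 80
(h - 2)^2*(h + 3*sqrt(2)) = h^3 - 4*h^2 + 3*sqrt(2)*h^2 - 12*sqrt(2)*h + 4*h + 12*sqrt(2)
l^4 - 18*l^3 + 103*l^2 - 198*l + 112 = (l - 8)*(l - 7)*(l - 2)*(l - 1)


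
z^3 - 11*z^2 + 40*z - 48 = (z - 4)^2*(z - 3)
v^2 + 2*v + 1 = (v + 1)^2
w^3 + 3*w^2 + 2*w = w*(w + 1)*(w + 2)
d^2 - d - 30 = (d - 6)*(d + 5)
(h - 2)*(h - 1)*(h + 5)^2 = h^4 + 7*h^3 - 3*h^2 - 55*h + 50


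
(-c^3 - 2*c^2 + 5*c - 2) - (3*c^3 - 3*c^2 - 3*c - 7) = -4*c^3 + c^2 + 8*c + 5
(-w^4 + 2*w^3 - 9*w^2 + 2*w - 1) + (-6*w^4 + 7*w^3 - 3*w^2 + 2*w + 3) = -7*w^4 + 9*w^3 - 12*w^2 + 4*w + 2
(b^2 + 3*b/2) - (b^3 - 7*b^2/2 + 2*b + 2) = -b^3 + 9*b^2/2 - b/2 - 2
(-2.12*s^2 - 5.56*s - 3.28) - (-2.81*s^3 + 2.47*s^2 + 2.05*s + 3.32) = 2.81*s^3 - 4.59*s^2 - 7.61*s - 6.6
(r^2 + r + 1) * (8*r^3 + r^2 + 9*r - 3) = 8*r^5 + 9*r^4 + 18*r^3 + 7*r^2 + 6*r - 3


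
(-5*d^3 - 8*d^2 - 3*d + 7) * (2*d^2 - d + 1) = -10*d^5 - 11*d^4 - 3*d^3 + 9*d^2 - 10*d + 7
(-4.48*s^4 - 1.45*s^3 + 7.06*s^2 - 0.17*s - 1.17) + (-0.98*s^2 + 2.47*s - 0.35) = -4.48*s^4 - 1.45*s^3 + 6.08*s^2 + 2.3*s - 1.52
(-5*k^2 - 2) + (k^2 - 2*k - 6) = -4*k^2 - 2*k - 8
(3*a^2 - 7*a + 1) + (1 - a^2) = 2*a^2 - 7*a + 2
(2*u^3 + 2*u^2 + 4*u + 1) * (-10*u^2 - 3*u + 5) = -20*u^5 - 26*u^4 - 36*u^3 - 12*u^2 + 17*u + 5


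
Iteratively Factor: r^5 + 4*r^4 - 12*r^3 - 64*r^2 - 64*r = (r - 4)*(r^4 + 8*r^3 + 20*r^2 + 16*r) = (r - 4)*(r + 2)*(r^3 + 6*r^2 + 8*r) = r*(r - 4)*(r + 2)*(r^2 + 6*r + 8) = r*(r - 4)*(r + 2)*(r + 4)*(r + 2)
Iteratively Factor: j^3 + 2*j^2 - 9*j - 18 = (j - 3)*(j^2 + 5*j + 6) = (j - 3)*(j + 2)*(j + 3)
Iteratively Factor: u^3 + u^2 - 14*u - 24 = (u + 2)*(u^2 - u - 12) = (u + 2)*(u + 3)*(u - 4)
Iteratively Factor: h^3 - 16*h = (h)*(h^2 - 16) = h*(h - 4)*(h + 4)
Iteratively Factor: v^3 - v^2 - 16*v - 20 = (v - 5)*(v^2 + 4*v + 4) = (v - 5)*(v + 2)*(v + 2)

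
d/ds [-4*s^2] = -8*s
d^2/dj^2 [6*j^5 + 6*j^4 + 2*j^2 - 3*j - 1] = 120*j^3 + 72*j^2 + 4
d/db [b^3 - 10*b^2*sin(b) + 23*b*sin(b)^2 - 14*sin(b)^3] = -10*b^2*cos(b) + 3*b^2 - 20*b*sin(b) + 23*b*sin(2*b) - 42*sin(b)^2*cos(b) + 23*sin(b)^2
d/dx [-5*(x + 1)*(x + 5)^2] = 5*(-3*x - 7)*(x + 5)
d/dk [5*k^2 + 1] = 10*k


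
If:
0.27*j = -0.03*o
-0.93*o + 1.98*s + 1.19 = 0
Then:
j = -0.236559139784946*s - 0.142174432497013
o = 2.12903225806452*s + 1.27956989247312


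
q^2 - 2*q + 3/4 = (q - 3/2)*(q - 1/2)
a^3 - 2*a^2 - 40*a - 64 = (a - 8)*(a + 2)*(a + 4)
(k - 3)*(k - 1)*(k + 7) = k^3 + 3*k^2 - 25*k + 21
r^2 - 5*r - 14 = (r - 7)*(r + 2)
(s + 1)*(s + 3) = s^2 + 4*s + 3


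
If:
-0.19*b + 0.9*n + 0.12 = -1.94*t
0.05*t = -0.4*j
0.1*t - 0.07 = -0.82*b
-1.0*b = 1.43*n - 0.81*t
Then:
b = 0.09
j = 0.00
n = -0.07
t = -0.02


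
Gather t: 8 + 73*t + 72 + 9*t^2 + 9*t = 9*t^2 + 82*t + 80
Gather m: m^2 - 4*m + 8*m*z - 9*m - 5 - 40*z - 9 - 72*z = m^2 + m*(8*z - 13) - 112*z - 14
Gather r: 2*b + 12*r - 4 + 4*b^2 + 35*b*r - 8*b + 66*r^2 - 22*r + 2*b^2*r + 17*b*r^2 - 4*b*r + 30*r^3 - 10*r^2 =4*b^2 - 6*b + 30*r^3 + r^2*(17*b + 56) + r*(2*b^2 + 31*b - 10) - 4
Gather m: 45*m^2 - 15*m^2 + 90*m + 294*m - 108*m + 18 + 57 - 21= 30*m^2 + 276*m + 54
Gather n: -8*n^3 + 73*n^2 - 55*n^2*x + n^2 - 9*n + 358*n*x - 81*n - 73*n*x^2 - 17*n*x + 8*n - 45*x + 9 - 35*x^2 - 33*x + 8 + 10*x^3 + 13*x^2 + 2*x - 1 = -8*n^3 + n^2*(74 - 55*x) + n*(-73*x^2 + 341*x - 82) + 10*x^3 - 22*x^2 - 76*x + 16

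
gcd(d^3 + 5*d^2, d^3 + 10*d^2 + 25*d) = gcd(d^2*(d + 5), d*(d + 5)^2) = d^2 + 5*d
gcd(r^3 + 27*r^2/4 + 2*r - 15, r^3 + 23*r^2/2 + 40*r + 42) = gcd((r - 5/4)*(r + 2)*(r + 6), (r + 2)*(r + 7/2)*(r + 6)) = r^2 + 8*r + 12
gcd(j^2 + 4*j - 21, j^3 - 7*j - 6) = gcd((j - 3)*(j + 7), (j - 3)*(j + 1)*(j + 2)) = j - 3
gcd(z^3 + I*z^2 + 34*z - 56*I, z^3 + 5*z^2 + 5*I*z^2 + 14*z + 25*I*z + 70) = z^2 + 5*I*z + 14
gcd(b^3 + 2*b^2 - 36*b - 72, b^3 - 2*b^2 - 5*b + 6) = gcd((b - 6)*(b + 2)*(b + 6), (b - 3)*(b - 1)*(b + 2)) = b + 2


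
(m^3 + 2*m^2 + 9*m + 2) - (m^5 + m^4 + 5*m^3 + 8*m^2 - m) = -m^5 - m^4 - 4*m^3 - 6*m^2 + 10*m + 2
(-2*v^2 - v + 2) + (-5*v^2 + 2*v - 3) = -7*v^2 + v - 1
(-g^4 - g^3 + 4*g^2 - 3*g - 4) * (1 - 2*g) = 2*g^5 + g^4 - 9*g^3 + 10*g^2 + 5*g - 4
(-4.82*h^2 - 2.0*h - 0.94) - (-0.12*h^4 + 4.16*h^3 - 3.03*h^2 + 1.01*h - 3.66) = 0.12*h^4 - 4.16*h^3 - 1.79*h^2 - 3.01*h + 2.72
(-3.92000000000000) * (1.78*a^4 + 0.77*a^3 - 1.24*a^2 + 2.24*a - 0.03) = -6.9776*a^4 - 3.0184*a^3 + 4.8608*a^2 - 8.7808*a + 0.1176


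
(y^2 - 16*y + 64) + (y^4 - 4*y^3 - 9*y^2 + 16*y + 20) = y^4 - 4*y^3 - 8*y^2 + 84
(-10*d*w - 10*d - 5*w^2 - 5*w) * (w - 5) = -10*d*w^2 + 40*d*w + 50*d - 5*w^3 + 20*w^2 + 25*w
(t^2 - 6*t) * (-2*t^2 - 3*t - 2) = -2*t^4 + 9*t^3 + 16*t^2 + 12*t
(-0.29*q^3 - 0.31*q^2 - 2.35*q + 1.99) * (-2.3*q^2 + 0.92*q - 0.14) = 0.667*q^5 + 0.4462*q^4 + 5.1604*q^3 - 6.6956*q^2 + 2.1598*q - 0.2786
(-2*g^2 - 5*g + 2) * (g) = -2*g^3 - 5*g^2 + 2*g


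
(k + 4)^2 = k^2 + 8*k + 16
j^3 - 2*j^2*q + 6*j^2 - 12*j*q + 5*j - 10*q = (j + 1)*(j + 5)*(j - 2*q)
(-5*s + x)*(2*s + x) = -10*s^2 - 3*s*x + x^2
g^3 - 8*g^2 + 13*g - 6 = (g - 6)*(g - 1)^2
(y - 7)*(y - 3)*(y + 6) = y^3 - 4*y^2 - 39*y + 126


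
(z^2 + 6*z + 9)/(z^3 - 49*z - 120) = (z + 3)/(z^2 - 3*z - 40)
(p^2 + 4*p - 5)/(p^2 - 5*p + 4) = (p + 5)/(p - 4)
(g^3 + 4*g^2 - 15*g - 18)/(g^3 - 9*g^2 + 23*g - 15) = (g^2 + 7*g + 6)/(g^2 - 6*g + 5)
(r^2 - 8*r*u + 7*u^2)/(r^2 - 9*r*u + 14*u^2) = (r - u)/(r - 2*u)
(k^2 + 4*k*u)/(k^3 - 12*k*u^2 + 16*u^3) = k/(k^2 - 4*k*u + 4*u^2)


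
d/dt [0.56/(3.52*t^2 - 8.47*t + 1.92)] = (4.7432 - 3.9424*t)/(3.52*t^2 - 8.47*t + 1.92)^2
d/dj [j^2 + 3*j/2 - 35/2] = 2*j + 3/2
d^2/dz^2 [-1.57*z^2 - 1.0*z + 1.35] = -3.14000000000000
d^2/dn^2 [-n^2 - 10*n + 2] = -2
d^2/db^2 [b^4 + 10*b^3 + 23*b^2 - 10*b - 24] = 12*b^2 + 60*b + 46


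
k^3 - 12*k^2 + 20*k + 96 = (k - 8)*(k - 6)*(k + 2)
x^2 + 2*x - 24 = (x - 4)*(x + 6)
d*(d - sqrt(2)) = d^2 - sqrt(2)*d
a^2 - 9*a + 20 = (a - 5)*(a - 4)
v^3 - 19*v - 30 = (v - 5)*(v + 2)*(v + 3)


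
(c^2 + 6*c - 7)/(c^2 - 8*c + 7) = (c + 7)/(c - 7)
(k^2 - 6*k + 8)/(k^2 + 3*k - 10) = (k - 4)/(k + 5)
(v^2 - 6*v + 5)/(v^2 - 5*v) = (v - 1)/v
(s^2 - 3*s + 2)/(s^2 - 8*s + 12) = (s - 1)/(s - 6)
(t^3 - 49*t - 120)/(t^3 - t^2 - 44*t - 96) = (t + 5)/(t + 4)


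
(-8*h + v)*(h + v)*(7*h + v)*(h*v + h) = -56*h^4*v - 56*h^4 - 57*h^3*v^2 - 57*h^3*v + h*v^4 + h*v^3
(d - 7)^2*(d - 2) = d^3 - 16*d^2 + 77*d - 98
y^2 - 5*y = y*(y - 5)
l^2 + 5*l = l*(l + 5)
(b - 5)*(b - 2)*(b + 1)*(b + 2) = b^4 - 4*b^3 - 9*b^2 + 16*b + 20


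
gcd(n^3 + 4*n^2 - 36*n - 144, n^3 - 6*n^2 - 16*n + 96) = n^2 - 2*n - 24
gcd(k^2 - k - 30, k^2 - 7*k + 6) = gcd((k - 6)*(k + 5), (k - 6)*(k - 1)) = k - 6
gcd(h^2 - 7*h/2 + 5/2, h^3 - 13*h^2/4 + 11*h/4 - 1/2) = h - 1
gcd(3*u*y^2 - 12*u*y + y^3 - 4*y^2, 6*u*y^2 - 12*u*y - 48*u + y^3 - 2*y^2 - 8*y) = y - 4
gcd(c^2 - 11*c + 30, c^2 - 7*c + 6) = c - 6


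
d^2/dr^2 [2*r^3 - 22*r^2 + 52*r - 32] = 12*r - 44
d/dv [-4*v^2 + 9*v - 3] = 9 - 8*v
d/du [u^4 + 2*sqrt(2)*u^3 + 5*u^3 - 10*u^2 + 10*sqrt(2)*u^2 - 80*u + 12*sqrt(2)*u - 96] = 4*u^3 + 6*sqrt(2)*u^2 + 15*u^2 - 20*u + 20*sqrt(2)*u - 80 + 12*sqrt(2)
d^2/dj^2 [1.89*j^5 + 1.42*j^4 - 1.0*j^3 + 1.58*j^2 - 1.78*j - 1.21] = 37.8*j^3 + 17.04*j^2 - 6.0*j + 3.16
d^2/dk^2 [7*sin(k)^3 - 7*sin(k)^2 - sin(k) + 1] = -63*sin(k)^3 + 28*sin(k)^2 + 43*sin(k) - 14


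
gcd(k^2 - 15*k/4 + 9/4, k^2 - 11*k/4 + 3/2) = k - 3/4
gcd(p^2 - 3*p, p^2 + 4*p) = p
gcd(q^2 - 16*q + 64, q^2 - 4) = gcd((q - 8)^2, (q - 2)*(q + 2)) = 1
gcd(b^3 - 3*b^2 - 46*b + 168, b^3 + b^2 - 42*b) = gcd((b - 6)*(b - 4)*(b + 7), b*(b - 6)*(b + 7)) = b^2 + b - 42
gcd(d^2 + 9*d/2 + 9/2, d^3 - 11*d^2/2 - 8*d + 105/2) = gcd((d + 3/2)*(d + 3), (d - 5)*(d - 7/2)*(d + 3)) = d + 3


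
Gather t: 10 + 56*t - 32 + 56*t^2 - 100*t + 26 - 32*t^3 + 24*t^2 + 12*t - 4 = -32*t^3 + 80*t^2 - 32*t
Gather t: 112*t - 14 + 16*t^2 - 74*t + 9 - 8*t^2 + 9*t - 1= 8*t^2 + 47*t - 6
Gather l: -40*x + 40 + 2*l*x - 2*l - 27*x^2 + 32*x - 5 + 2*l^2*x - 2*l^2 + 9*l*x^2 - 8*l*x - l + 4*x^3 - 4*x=l^2*(2*x - 2) + l*(9*x^2 - 6*x - 3) + 4*x^3 - 27*x^2 - 12*x + 35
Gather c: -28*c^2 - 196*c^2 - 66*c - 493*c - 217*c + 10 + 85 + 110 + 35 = -224*c^2 - 776*c + 240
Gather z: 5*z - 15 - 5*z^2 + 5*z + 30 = -5*z^2 + 10*z + 15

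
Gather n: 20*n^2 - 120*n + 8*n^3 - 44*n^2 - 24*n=8*n^3 - 24*n^2 - 144*n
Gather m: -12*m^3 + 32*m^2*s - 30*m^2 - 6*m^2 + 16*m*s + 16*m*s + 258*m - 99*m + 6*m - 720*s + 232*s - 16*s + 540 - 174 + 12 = -12*m^3 + m^2*(32*s - 36) + m*(32*s + 165) - 504*s + 378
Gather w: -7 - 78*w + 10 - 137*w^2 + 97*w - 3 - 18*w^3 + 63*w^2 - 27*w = -18*w^3 - 74*w^2 - 8*w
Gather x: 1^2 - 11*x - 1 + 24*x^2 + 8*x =24*x^2 - 3*x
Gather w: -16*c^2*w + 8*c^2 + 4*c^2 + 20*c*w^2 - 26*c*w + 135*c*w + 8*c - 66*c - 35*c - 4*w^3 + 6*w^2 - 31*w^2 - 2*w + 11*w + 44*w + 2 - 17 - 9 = 12*c^2 - 93*c - 4*w^3 + w^2*(20*c - 25) + w*(-16*c^2 + 109*c + 53) - 24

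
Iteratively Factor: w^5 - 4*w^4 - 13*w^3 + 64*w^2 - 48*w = (w + 4)*(w^4 - 8*w^3 + 19*w^2 - 12*w) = (w - 4)*(w + 4)*(w^3 - 4*w^2 + 3*w) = w*(w - 4)*(w + 4)*(w^2 - 4*w + 3) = w*(w - 4)*(w - 3)*(w + 4)*(w - 1)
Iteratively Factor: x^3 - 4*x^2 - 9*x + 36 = (x - 3)*(x^2 - x - 12) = (x - 3)*(x + 3)*(x - 4)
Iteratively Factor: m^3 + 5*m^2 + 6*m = (m)*(m^2 + 5*m + 6) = m*(m + 2)*(m + 3)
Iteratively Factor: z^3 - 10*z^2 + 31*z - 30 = (z - 5)*(z^2 - 5*z + 6) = (z - 5)*(z - 3)*(z - 2)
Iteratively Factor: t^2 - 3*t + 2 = (t - 2)*(t - 1)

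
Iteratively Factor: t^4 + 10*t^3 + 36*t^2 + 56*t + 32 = (t + 2)*(t^3 + 8*t^2 + 20*t + 16) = (t + 2)^2*(t^2 + 6*t + 8) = (t + 2)^3*(t + 4)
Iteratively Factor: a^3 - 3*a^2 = (a)*(a^2 - 3*a) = a^2*(a - 3)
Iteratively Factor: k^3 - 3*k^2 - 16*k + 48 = (k - 4)*(k^2 + k - 12) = (k - 4)*(k - 3)*(k + 4)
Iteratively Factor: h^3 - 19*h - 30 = (h + 2)*(h^2 - 2*h - 15) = (h + 2)*(h + 3)*(h - 5)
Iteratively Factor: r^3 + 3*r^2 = (r)*(r^2 + 3*r) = r^2*(r + 3)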